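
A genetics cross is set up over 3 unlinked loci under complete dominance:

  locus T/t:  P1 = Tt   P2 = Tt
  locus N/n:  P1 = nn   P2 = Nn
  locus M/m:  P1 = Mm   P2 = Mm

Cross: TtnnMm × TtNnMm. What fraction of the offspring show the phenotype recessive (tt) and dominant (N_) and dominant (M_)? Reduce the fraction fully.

P(tt N_ M_) = 3/32

TtnnMm gametes: TnM×2, Tnm×2, tnM×2, tnm×2
TtNnMm gametes: TNM×1, TNm×1, TnM×1, Tnm×1, tNM×1, tNm×1, tnM×1, tnm×1
TtnnMm×TtNnMm grid (8·8=64): TTNnMM=2 TTNnMm=4 TTNnmm=2 TTnnMM=2 TTnnMm=4 TTnnmm=2 TtNnMM=4 TtNnMm=8 TtNnmm=4 TtnnMM=4 TtnnMm=8 Ttnnmm=4 ttNnMM=2 ttNnMm=4 ttNnmm=2 ttnnMM=2 ttnnMm=4 ttnnmm=2
tt N_ M_ hits 6/64; gcd=2; 6÷2/64÷2 = 3/32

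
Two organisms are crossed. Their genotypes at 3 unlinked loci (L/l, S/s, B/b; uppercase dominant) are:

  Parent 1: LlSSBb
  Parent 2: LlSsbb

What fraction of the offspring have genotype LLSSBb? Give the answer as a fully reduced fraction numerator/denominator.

LlSSBb gametes: LSB×2, LSb×2, lSB×2, lSb×2
LlSsbb gametes: LSb×2, Lsb×2, lSb×2, lsb×2
LlSSBb×LlSsbb grid (8·8=64): LLSSBb=4 LLSSbb=4 LLSsBb=4 LLSsbb=4 LlSSBb=8 LlSSbb=8 LlSsBb=8 LlSsbb=8 llSSBb=4 llSSbb=4 llSsBb=4 llSsbb=4
LLSSBb hits 4/64; gcd=4; 4÷4/64÷4 = 1/16

P(LLSSBb) = 1/16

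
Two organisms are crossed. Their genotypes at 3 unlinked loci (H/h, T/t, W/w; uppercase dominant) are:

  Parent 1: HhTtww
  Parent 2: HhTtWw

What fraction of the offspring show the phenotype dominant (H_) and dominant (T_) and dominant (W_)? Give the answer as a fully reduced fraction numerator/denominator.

P(H_ T_ W_) = 9/32

HhTtww gametes: HTw×2, Htw×2, hTw×2, htw×2
HhTtWw gametes: HTW×1, HTw×1, HtW×1, Htw×1, hTW×1, hTw×1, htW×1, htw×1
HhTtww×HhTtWw grid (8·8=64): HHTTWw=2 HHTTww=2 HHTtWw=4 HHTtww=4 HHttWw=2 HHttww=2 HhTTWw=4 HhTTww=4 HhTtWw=8 HhTtww=8 HhttWw=4 Hhttww=4 hhTTWw=2 hhTTww=2 hhTtWw=4 hhTtww=4 hhttWw=2 hhttww=2
H_ T_ W_ hits 18/64; gcd=2; 18÷2/64÷2 = 9/32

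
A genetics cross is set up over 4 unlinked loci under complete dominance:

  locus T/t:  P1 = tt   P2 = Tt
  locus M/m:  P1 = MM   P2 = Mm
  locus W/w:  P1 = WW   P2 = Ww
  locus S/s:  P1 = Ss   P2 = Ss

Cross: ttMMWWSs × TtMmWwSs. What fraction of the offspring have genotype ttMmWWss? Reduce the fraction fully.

P(ttMmWWss) = 1/32

ttMMWWSs gametes: tMWS×8, tMWs×8
TtMmWwSs gametes: TMWS×1, TMWs×1, TMwS×1, TMws×1, TmWS×1, TmWs×1, TmwS×1, Tmws×1, tMWS×1, tMWs×1, tMwS×1, tMws×1, tmWS×1, tmWs×1, tmwS×1, tmws×1
ttMMWWSs×TtMmWwSs grid (16·16=256): TtMMWWSS=8 TtMMWWSs=16 TtMMWWss=8 TtMMWwSS=8 TtMMWwSs=16 TtMMWwss=8 TtMmWWSS=8 TtMmWWSs=16 TtMmWWss=8 TtMmWwSS=8 TtMmWwSs=16 TtMmWwss=8 ttMMWWSS=8 ttMMWWSs=16 ttMMWWss=8 ttMMWwSS=8 ttMMWwSs=16 ttMMWwss=8 ttMmWWSS=8 ttMmWWSs=16 ttMmWWss=8 ttMmWwSS=8 ttMmWwSs=16 ttMmWwss=8
ttMmWWss hits 8/256; gcd=8; 8÷8/256÷8 = 1/32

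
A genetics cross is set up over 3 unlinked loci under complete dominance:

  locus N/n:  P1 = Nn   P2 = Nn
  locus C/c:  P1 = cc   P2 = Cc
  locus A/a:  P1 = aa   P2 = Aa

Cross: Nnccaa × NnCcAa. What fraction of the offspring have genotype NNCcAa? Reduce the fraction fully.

Nnccaa gametes: Nca×4, nca×4
NnCcAa gametes: NCA×1, NCa×1, NcA×1, Nca×1, nCA×1, nCa×1, ncA×1, nca×1
Nnccaa×NnCcAa grid (8·8=64): NNCcAa=4 NNCcaa=4 NNccAa=4 NNccaa=4 NnCcAa=8 NnCcaa=8 NnccAa=8 Nnccaa=8 nnCcAa=4 nnCcaa=4 nnccAa=4 nnccaa=4
NNCcAa hits 4/64; gcd=4; 4÷4/64÷4 = 1/16

P(NNCcAa) = 1/16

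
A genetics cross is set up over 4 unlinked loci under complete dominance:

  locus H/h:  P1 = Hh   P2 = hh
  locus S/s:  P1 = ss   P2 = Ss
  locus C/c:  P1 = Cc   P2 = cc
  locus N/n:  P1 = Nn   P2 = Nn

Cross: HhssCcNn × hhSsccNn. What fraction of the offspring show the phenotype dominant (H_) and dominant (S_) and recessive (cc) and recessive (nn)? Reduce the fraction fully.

P(H_ S_ cc nn) = 1/32

HhssCcNn gametes: HsCN×2, HsCn×2, HscN×2, Hscn×2, hsCN×2, hsCn×2, hscN×2, hscn×2
hhSsccNn gametes: hScN×4, hScn×4, hscN×4, hscn×4
HhssCcNn×hhSsccNn grid (16·16=256): HhSsCcNN=8 HhSsCcNn=16 HhSsCcnn=8 HhSsccNN=8 HhSsccNn=16 HhSsccnn=8 HhssCcNN=8 HhssCcNn=16 HhssCcnn=8 HhssccNN=8 HhssccNn=16 Hhssccnn=8 hhSsCcNN=8 hhSsCcNn=16 hhSsCcnn=8 hhSsccNN=8 hhSsccNn=16 hhSsccnn=8 hhssCcNN=8 hhssCcNn=16 hhssCcnn=8 hhssccNN=8 hhssccNn=16 hhssccnn=8
H_ S_ cc nn hits 8/256; gcd=8; 8÷8/256÷8 = 1/32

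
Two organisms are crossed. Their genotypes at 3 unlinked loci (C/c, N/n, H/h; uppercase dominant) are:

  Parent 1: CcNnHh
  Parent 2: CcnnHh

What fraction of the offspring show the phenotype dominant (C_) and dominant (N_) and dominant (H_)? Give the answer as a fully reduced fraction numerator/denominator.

P(C_ N_ H_) = 9/32

CcNnHh gametes: CNH×1, CNh×1, CnH×1, Cnh×1, cNH×1, cNh×1, cnH×1, cnh×1
CcnnHh gametes: CnH×2, Cnh×2, cnH×2, cnh×2
CcNnHh×CcnnHh grid (8·8=64): CCNnHH=2 CCNnHh=4 CCNnhh=2 CCnnHH=2 CCnnHh=4 CCnnhh=2 CcNnHH=4 CcNnHh=8 CcNnhh=4 CcnnHH=4 CcnnHh=8 Ccnnhh=4 ccNnHH=2 ccNnHh=4 ccNnhh=2 ccnnHH=2 ccnnHh=4 ccnnhh=2
C_ N_ H_ hits 18/64; gcd=2; 18÷2/64÷2 = 9/32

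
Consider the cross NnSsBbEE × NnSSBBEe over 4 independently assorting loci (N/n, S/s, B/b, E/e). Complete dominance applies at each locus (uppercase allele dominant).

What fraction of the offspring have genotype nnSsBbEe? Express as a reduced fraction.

NnSsBbEE gametes: NSBE×2, NSbE×2, NsBE×2, NsbE×2, nSBE×2, nSbE×2, nsBE×2, nsbE×2
NnSSBBEe gametes: NSBE×4, NSBe×4, nSBE×4, nSBe×4
NnSsBbEE×NnSSBBEe grid (16·16=256): NNSSBBEE=8 NNSSBBEe=8 NNSSBbEE=8 NNSSBbEe=8 NNSsBBEE=8 NNSsBBEe=8 NNSsBbEE=8 NNSsBbEe=8 NnSSBBEE=16 NnSSBBEe=16 NnSSBbEE=16 NnSSBbEe=16 NnSsBBEE=16 NnSsBBEe=16 NnSsBbEE=16 NnSsBbEe=16 nnSSBBEE=8 nnSSBBEe=8 nnSSBbEE=8 nnSSBbEe=8 nnSsBBEE=8 nnSsBBEe=8 nnSsBbEE=8 nnSsBbEe=8
nnSsBbEe hits 8/256; gcd=8; 8÷8/256÷8 = 1/32

P(nnSsBbEe) = 1/32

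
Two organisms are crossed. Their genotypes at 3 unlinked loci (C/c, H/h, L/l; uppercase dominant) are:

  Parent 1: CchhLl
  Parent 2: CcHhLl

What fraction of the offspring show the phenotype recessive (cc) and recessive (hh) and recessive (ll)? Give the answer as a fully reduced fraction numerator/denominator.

P(cc hh ll) = 1/32

CchhLl gametes: ChL×2, Chl×2, chL×2, chl×2
CcHhLl gametes: CHL×1, CHl×1, ChL×1, Chl×1, cHL×1, cHl×1, chL×1, chl×1
CchhLl×CcHhLl grid (8·8=64): CCHhLL=2 CCHhLl=4 CCHhll=2 CChhLL=2 CChhLl=4 CChhll=2 CcHhLL=4 CcHhLl=8 CcHhll=4 CchhLL=4 CchhLl=8 Cchhll=4 ccHhLL=2 ccHhLl=4 ccHhll=2 cchhLL=2 cchhLl=4 cchhll=2
cc hh ll hits 2/64; gcd=2; 2÷2/64÷2 = 1/32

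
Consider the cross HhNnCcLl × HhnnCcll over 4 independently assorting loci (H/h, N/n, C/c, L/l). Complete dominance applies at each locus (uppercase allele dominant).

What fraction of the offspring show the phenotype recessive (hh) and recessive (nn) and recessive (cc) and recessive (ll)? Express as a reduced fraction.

HhNnCcLl gametes: HNCL×1, HNCl×1, HNcL×1, HNcl×1, HnCL×1, HnCl×1, HncL×1, Hncl×1, hNCL×1, hNCl×1, hNcL×1, hNcl×1, hnCL×1, hnCl×1, hncL×1, hncl×1
HhnnCcll gametes: HnCl×4, Hncl×4, hnCl×4, hncl×4
HhNnCcLl×HhnnCcll grid (16·16=256): HHNnCCLl=4 HHNnCCll=4 HHNnCcLl=8 HHNnCcll=8 HHNnccLl=4 HHNnccll=4 HHnnCCLl=4 HHnnCCll=4 HHnnCcLl=8 HHnnCcll=8 HHnnccLl=4 HHnnccll=4 HhNnCCLl=8 HhNnCCll=8 HhNnCcLl=16 HhNnCcll=16 HhNnccLl=8 HhNnccll=8 HhnnCCLl=8 HhnnCCll=8 HhnnCcLl=16 HhnnCcll=16 HhnnccLl=8 Hhnnccll=8 hhNnCCLl=4 hhNnCCll=4 hhNnCcLl=8 hhNnCcll=8 hhNnccLl=4 hhNnccll=4 hhnnCCLl=4 hhnnCCll=4 hhnnCcLl=8 hhnnCcll=8 hhnnccLl=4 hhnnccll=4
hh nn cc ll hits 4/256; gcd=4; 4÷4/256÷4 = 1/64

P(hh nn cc ll) = 1/64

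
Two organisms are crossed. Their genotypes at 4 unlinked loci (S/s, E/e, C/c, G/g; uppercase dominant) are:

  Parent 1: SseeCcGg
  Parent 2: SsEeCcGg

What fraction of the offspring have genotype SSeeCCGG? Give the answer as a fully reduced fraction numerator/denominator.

SseeCcGg gametes: SeCG×2, SeCg×2, SecG×2, Secg×2, seCG×2, seCg×2, secG×2, secg×2
SsEeCcGg gametes: SECG×1, SECg×1, SEcG×1, SEcg×1, SeCG×1, SeCg×1, SecG×1, Secg×1, sECG×1, sECg×1, sEcG×1, sEcg×1, seCG×1, seCg×1, secG×1, secg×1
SseeCcGg×SsEeCcGg grid (16·16=256): SSEeCCGG=2 SSEeCCGg=4 SSEeCCgg=2 SSEeCcGG=4 SSEeCcGg=8 SSEeCcgg=4 SSEeccGG=2 SSEeccGg=4 SSEeccgg=2 SSeeCCGG=2 SSeeCCGg=4 SSeeCCgg=2 SSeeCcGG=4 SSeeCcGg=8 SSeeCcgg=4 SSeeccGG=2 SSeeccGg=4 SSeeccgg=2 SsEeCCGG=4 SsEeCCGg=8 SsEeCCgg=4 SsEeCcGG=8 SsEeCcGg=16 SsEeCcgg=8 SsEeccGG=4 SsEeccGg=8 SsEeccgg=4 SseeCCGG=4 SseeCCGg=8 SseeCCgg=4 SseeCcGG=8 SseeCcGg=16 SseeCcgg=8 SseeccGG=4 SseeccGg=8 Sseeccgg=4 ssEeCCGG=2 ssEeCCGg=4 ssEeCCgg=2 ssEeCcGG=4 ssEeCcGg=8 ssEeCcgg=4 ssEeccGG=2 ssEeccGg=4 ssEeccgg=2 sseeCCGG=2 sseeCCGg=4 sseeCCgg=2 sseeCcGG=4 sseeCcGg=8 sseeCcgg=4 sseeccGG=2 sseeccGg=4 sseeccgg=2
SSeeCCGG hits 2/256; gcd=2; 2÷2/256÷2 = 1/128

P(SSeeCCGG) = 1/128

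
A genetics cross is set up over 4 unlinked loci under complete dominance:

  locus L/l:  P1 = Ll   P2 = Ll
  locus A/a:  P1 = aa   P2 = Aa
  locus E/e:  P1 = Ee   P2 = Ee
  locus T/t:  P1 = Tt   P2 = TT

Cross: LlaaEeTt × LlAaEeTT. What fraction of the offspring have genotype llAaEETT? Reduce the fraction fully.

LlaaEeTt gametes: LaET×2, LaEt×2, LaeT×2, Laet×2, laET×2, laEt×2, laeT×2, laet×2
LlAaEeTT gametes: LAET×2, LAeT×2, LaET×2, LaeT×2, lAET×2, lAeT×2, laET×2, laeT×2
LlaaEeTt×LlAaEeTT grid (16·16=256): LLAaEETT=4 LLAaEETt=4 LLAaEeTT=8 LLAaEeTt=8 LLAaeeTT=4 LLAaeeTt=4 LLaaEETT=4 LLaaEETt=4 LLaaEeTT=8 LLaaEeTt=8 LLaaeeTT=4 LLaaeeTt=4 LlAaEETT=8 LlAaEETt=8 LlAaEeTT=16 LlAaEeTt=16 LlAaeeTT=8 LlAaeeTt=8 LlaaEETT=8 LlaaEETt=8 LlaaEeTT=16 LlaaEeTt=16 LlaaeeTT=8 LlaaeeTt=8 llAaEETT=4 llAaEETt=4 llAaEeTT=8 llAaEeTt=8 llAaeeTT=4 llAaeeTt=4 llaaEETT=4 llaaEETt=4 llaaEeTT=8 llaaEeTt=8 llaaeeTT=4 llaaeeTt=4
llAaEETT hits 4/256; gcd=4; 4÷4/256÷4 = 1/64

P(llAaEETT) = 1/64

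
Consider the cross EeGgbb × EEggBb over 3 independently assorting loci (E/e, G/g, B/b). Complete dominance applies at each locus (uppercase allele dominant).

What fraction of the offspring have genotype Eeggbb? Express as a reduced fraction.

P(Eeggbb) = 1/8

EeGgbb gametes: EGb×2, Egb×2, eGb×2, egb×2
EEggBb gametes: EgB×4, Egb×4
EeGgbb×EEggBb grid (8·8=64): EEGgBb=8 EEGgbb=8 EEggBb=8 EEggbb=8 EeGgBb=8 EeGgbb=8 EeggBb=8 Eeggbb=8
Eeggbb hits 8/64; gcd=8; 8÷8/64÷8 = 1/8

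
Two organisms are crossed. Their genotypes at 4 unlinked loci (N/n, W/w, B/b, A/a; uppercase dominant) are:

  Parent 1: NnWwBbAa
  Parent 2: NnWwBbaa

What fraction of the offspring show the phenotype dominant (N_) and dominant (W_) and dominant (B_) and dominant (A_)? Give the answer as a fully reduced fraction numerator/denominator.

NnWwBbAa gametes: NWBA×1, NWBa×1, NWbA×1, NWba×1, NwBA×1, NwBa×1, NwbA×1, Nwba×1, nWBA×1, nWBa×1, nWbA×1, nWba×1, nwBA×1, nwBa×1, nwbA×1, nwba×1
NnWwBbaa gametes: NWBa×2, NWba×2, NwBa×2, Nwba×2, nWBa×2, nWba×2, nwBa×2, nwba×2
NnWwBbAa×NnWwBbaa grid (16·16=256): NNWWBBAa=2 NNWWBBaa=2 NNWWBbAa=4 NNWWBbaa=4 NNWWbbAa=2 NNWWbbaa=2 NNWwBBAa=4 NNWwBBaa=4 NNWwBbAa=8 NNWwBbaa=8 NNWwbbAa=4 NNWwbbaa=4 NNwwBBAa=2 NNwwBBaa=2 NNwwBbAa=4 NNwwBbaa=4 NNwwbbAa=2 NNwwbbaa=2 NnWWBBAa=4 NnWWBBaa=4 NnWWBbAa=8 NnWWBbaa=8 NnWWbbAa=4 NnWWbbaa=4 NnWwBBAa=8 NnWwBBaa=8 NnWwBbAa=16 NnWwBbaa=16 NnWwbbAa=8 NnWwbbaa=8 NnwwBBAa=4 NnwwBBaa=4 NnwwBbAa=8 NnwwBbaa=8 NnwwbbAa=4 Nnwwbbaa=4 nnWWBBAa=2 nnWWBBaa=2 nnWWBbAa=4 nnWWBbaa=4 nnWWbbAa=2 nnWWbbaa=2 nnWwBBAa=4 nnWwBBaa=4 nnWwBbAa=8 nnWwBbaa=8 nnWwbbAa=4 nnWwbbaa=4 nnwwBBAa=2 nnwwBBaa=2 nnwwBbAa=4 nnwwBbaa=4 nnwwbbAa=2 nnwwbbaa=2
N_ W_ B_ A_ hits 54/256; gcd=2; 54÷2/256÷2 = 27/128

P(N_ W_ B_ A_) = 27/128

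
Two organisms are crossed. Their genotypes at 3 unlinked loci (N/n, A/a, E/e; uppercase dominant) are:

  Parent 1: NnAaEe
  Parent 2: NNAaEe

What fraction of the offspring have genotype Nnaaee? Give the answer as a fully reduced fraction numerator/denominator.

NnAaEe gametes: NAE×1, NAe×1, NaE×1, Nae×1, nAE×1, nAe×1, naE×1, nae×1
NNAaEe gametes: NAE×2, NAe×2, NaE×2, Nae×2
NnAaEe×NNAaEe grid (8·8=64): NNAAEE=2 NNAAEe=4 NNAAee=2 NNAaEE=4 NNAaEe=8 NNAaee=4 NNaaEE=2 NNaaEe=4 NNaaee=2 NnAAEE=2 NnAAEe=4 NnAAee=2 NnAaEE=4 NnAaEe=8 NnAaee=4 NnaaEE=2 NnaaEe=4 Nnaaee=2
Nnaaee hits 2/64; gcd=2; 2÷2/64÷2 = 1/32

P(Nnaaee) = 1/32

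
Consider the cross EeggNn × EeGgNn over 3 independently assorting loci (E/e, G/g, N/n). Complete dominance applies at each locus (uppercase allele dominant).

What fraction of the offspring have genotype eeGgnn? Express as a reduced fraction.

P(eeGgnn) = 1/32

EeggNn gametes: EgN×2, Egn×2, egN×2, egn×2
EeGgNn gametes: EGN×1, EGn×1, EgN×1, Egn×1, eGN×1, eGn×1, egN×1, egn×1
EeggNn×EeGgNn grid (8·8=64): EEGgNN=2 EEGgNn=4 EEGgnn=2 EEggNN=2 EEggNn=4 EEggnn=2 EeGgNN=4 EeGgNn=8 EeGgnn=4 EeggNN=4 EeggNn=8 Eeggnn=4 eeGgNN=2 eeGgNn=4 eeGgnn=2 eeggNN=2 eeggNn=4 eeggnn=2
eeGgnn hits 2/64; gcd=2; 2÷2/64÷2 = 1/32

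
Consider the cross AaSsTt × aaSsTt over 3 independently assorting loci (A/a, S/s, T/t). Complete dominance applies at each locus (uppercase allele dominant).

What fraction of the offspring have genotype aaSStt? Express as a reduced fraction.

P(aaSStt) = 1/32

AaSsTt gametes: AST×1, ASt×1, AsT×1, Ast×1, aST×1, aSt×1, asT×1, ast×1
aaSsTt gametes: aST×2, aSt×2, asT×2, ast×2
AaSsTt×aaSsTt grid (8·8=64): AaSSTT=2 AaSSTt=4 AaSStt=2 AaSsTT=4 AaSsTt=8 AaSstt=4 AassTT=2 AassTt=4 Aasstt=2 aaSSTT=2 aaSSTt=4 aaSStt=2 aaSsTT=4 aaSsTt=8 aaSstt=4 aassTT=2 aassTt=4 aasstt=2
aaSStt hits 2/64; gcd=2; 2÷2/64÷2 = 1/32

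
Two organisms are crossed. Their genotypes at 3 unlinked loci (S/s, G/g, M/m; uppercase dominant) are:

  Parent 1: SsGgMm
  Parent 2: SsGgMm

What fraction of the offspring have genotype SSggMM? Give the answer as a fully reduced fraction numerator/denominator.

P(SSggMM) = 1/64

SsGgMm gametes: SGM×1, SGm×1, SgM×1, Sgm×1, sGM×1, sGm×1, sgM×1, sgm×1
SsGgMm gametes: SGM×1, SGm×1, SgM×1, Sgm×1, sGM×1, sGm×1, sgM×1, sgm×1
SsGgMm×SsGgMm grid (8·8=64): SSGGMM=1 SSGGMm=2 SSGGmm=1 SSGgMM=2 SSGgMm=4 SSGgmm=2 SSggMM=1 SSggMm=2 SSggmm=1 SsGGMM=2 SsGGMm=4 SsGGmm=2 SsGgMM=4 SsGgMm=8 SsGgmm=4 SsggMM=2 SsggMm=4 Ssggmm=2 ssGGMM=1 ssGGMm=2 ssGGmm=1 ssGgMM=2 ssGgMm=4 ssGgmm=2 ssggMM=1 ssggMm=2 ssggmm=1
SSggMM hits 1/64; gcd=1; 1÷1/64÷1 = 1/64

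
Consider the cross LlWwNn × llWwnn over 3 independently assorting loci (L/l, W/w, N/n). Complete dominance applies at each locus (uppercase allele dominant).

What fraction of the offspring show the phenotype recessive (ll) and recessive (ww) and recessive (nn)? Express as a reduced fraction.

P(ll ww nn) = 1/16

LlWwNn gametes: LWN×1, LWn×1, LwN×1, Lwn×1, lWN×1, lWn×1, lwN×1, lwn×1
llWwnn gametes: lWn×4, lwn×4
LlWwNn×llWwnn grid (8·8=64): LlWWNn=4 LlWWnn=4 LlWwNn=8 LlWwnn=8 LlwwNn=4 Llwwnn=4 llWWNn=4 llWWnn=4 llWwNn=8 llWwnn=8 llwwNn=4 llwwnn=4
ll ww nn hits 4/64; gcd=4; 4÷4/64÷4 = 1/16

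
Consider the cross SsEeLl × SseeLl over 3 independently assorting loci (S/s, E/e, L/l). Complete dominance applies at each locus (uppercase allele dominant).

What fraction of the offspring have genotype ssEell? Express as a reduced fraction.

P(ssEell) = 1/32

SsEeLl gametes: SEL×1, SEl×1, SeL×1, Sel×1, sEL×1, sEl×1, seL×1, sel×1
SseeLl gametes: SeL×2, Sel×2, seL×2, sel×2
SsEeLl×SseeLl grid (8·8=64): SSEeLL=2 SSEeLl=4 SSEell=2 SSeeLL=2 SSeeLl=4 SSeell=2 SsEeLL=4 SsEeLl=8 SsEell=4 SseeLL=4 SseeLl=8 Sseell=4 ssEeLL=2 ssEeLl=4 ssEell=2 sseeLL=2 sseeLl=4 sseell=2
ssEell hits 2/64; gcd=2; 2÷2/64÷2 = 1/32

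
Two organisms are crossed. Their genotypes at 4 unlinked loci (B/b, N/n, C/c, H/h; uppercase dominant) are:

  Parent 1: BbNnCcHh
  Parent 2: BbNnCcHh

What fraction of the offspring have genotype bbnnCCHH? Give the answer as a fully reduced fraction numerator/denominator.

P(bbnnCCHH) = 1/256

BbNnCcHh gametes: BNCH×1, BNCh×1, BNcH×1, BNch×1, BnCH×1, BnCh×1, BncH×1, Bnch×1, bNCH×1, bNCh×1, bNcH×1, bNch×1, bnCH×1, bnCh×1, bncH×1, bnch×1
BbNnCcHh gametes: BNCH×1, BNCh×1, BNcH×1, BNch×1, BnCH×1, BnCh×1, BncH×1, Bnch×1, bNCH×1, bNCh×1, bNcH×1, bNch×1, bnCH×1, bnCh×1, bncH×1, bnch×1
BbNnCcHh×BbNnCcHh grid (16·16=256): BBNNCCHH=1 BBNNCCHh=2 BBNNCChh=1 BBNNCcHH=2 BBNNCcHh=4 BBNNCchh=2 BBNNccHH=1 BBNNccHh=2 BBNNcchh=1 BBNnCCHH=2 BBNnCCHh=4 BBNnCChh=2 BBNnCcHH=4 BBNnCcHh=8 BBNnCchh=4 BBNnccHH=2 BBNnccHh=4 BBNncchh=2 BBnnCCHH=1 BBnnCCHh=2 BBnnCChh=1 BBnnCcHH=2 BBnnCcHh=4 BBnnCchh=2 BBnnccHH=1 BBnnccHh=2 BBnncchh=1 BbNNCCHH=2 BbNNCCHh=4 BbNNCChh=2 BbNNCcHH=4 BbNNCcHh=8 BbNNCchh=4 BbNNccHH=2 BbNNccHh=4 BbNNcchh=2 BbNnCCHH=4 BbNnCCHh=8 BbNnCChh=4 BbNnCcHH=8 BbNnCcHh=16 BbNnCchh=8 BbNnccHH=4 BbNnccHh=8 BbNncchh=4 BbnnCCHH=2 BbnnCCHh=4 BbnnCChh=2 BbnnCcHH=4 BbnnCcHh=8 BbnnCchh=4 BbnnccHH=2 BbnnccHh=4 Bbnncchh=2 bbNNCCHH=1 bbNNCCHh=2 bbNNCChh=1 bbNNCcHH=2 bbNNCcHh=4 bbNNCchh=2 bbNNccHH=1 bbNNccHh=2 bbNNcchh=1 bbNnCCHH=2 bbNnCCHh=4 bbNnCChh=2 bbNnCcHH=4 bbNnCcHh=8 bbNnCchh=4 bbNnccHH=2 bbNnccHh=4 bbNncchh=2 bbnnCCHH=1 bbnnCCHh=2 bbnnCChh=1 bbnnCcHH=2 bbnnCcHh=4 bbnnCchh=2 bbnnccHH=1 bbnnccHh=2 bbnncchh=1
bbnnCCHH hits 1/256; gcd=1; 1÷1/256÷1 = 1/256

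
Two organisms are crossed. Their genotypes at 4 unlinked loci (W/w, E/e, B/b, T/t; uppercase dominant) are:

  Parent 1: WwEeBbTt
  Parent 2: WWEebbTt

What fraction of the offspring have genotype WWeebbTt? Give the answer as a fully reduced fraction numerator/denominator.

P(WWeebbTt) = 1/32

WwEeBbTt gametes: WEBT×1, WEBt×1, WEbT×1, WEbt×1, WeBT×1, WeBt×1, WebT×1, Webt×1, wEBT×1, wEBt×1, wEbT×1, wEbt×1, weBT×1, weBt×1, webT×1, webt×1
WWEebbTt gametes: WEbT×4, WEbt×4, WebT×4, Webt×4
WwEeBbTt×WWEebbTt grid (16·16=256): WWEEBbTT=4 WWEEBbTt=8 WWEEBbtt=4 WWEEbbTT=4 WWEEbbTt=8 WWEEbbtt=4 WWEeBbTT=8 WWEeBbTt=16 WWEeBbtt=8 WWEebbTT=8 WWEebbTt=16 WWEebbtt=8 WWeeBbTT=4 WWeeBbTt=8 WWeeBbtt=4 WWeebbTT=4 WWeebbTt=8 WWeebbtt=4 WwEEBbTT=4 WwEEBbTt=8 WwEEBbtt=4 WwEEbbTT=4 WwEEbbTt=8 WwEEbbtt=4 WwEeBbTT=8 WwEeBbTt=16 WwEeBbtt=8 WwEebbTT=8 WwEebbTt=16 WwEebbtt=8 WweeBbTT=4 WweeBbTt=8 WweeBbtt=4 WweebbTT=4 WweebbTt=8 Wweebbtt=4
WWeebbTt hits 8/256; gcd=8; 8÷8/256÷8 = 1/32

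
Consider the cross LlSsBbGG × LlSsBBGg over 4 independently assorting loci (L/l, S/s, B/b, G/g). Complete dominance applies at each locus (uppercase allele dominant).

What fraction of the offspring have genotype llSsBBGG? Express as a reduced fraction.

P(llSsBBGG) = 1/32

LlSsBbGG gametes: LSBG×2, LSbG×2, LsBG×2, LsbG×2, lSBG×2, lSbG×2, lsBG×2, lsbG×2
LlSsBBGg gametes: LSBG×2, LSBg×2, LsBG×2, LsBg×2, lSBG×2, lSBg×2, lsBG×2, lsBg×2
LlSsBbGG×LlSsBBGg grid (16·16=256): LLSSBBGG=4 LLSSBBGg=4 LLSSBbGG=4 LLSSBbGg=4 LLSsBBGG=8 LLSsBBGg=8 LLSsBbGG=8 LLSsBbGg=8 LLssBBGG=4 LLssBBGg=4 LLssBbGG=4 LLssBbGg=4 LlSSBBGG=8 LlSSBBGg=8 LlSSBbGG=8 LlSSBbGg=8 LlSsBBGG=16 LlSsBBGg=16 LlSsBbGG=16 LlSsBbGg=16 LlssBBGG=8 LlssBBGg=8 LlssBbGG=8 LlssBbGg=8 llSSBBGG=4 llSSBBGg=4 llSSBbGG=4 llSSBbGg=4 llSsBBGG=8 llSsBBGg=8 llSsBbGG=8 llSsBbGg=8 llssBBGG=4 llssBBGg=4 llssBbGG=4 llssBbGg=4
llSsBBGG hits 8/256; gcd=8; 8÷8/256÷8 = 1/32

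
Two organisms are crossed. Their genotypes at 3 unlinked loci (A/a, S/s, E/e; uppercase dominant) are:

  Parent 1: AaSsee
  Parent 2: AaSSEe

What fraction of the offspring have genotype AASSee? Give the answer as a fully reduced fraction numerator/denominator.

AaSsee gametes: ASe×2, Ase×2, aSe×2, ase×2
AaSSEe gametes: ASE×2, ASe×2, aSE×2, aSe×2
AaSsee×AaSSEe grid (8·8=64): AASSEe=4 AASSee=4 AASsEe=4 AASsee=4 AaSSEe=8 AaSSee=8 AaSsEe=8 AaSsee=8 aaSSEe=4 aaSSee=4 aaSsEe=4 aaSsee=4
AASSee hits 4/64; gcd=4; 4÷4/64÷4 = 1/16

P(AASSee) = 1/16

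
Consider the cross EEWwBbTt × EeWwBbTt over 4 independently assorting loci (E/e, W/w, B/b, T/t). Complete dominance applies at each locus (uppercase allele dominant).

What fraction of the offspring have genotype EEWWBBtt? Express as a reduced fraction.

P(EEWWBBtt) = 1/128

EEWwBbTt gametes: EWBT×2, EWBt×2, EWbT×2, EWbt×2, EwBT×2, EwBt×2, EwbT×2, Ewbt×2
EeWwBbTt gametes: EWBT×1, EWBt×1, EWbT×1, EWbt×1, EwBT×1, EwBt×1, EwbT×1, Ewbt×1, eWBT×1, eWBt×1, eWbT×1, eWbt×1, ewBT×1, ewBt×1, ewbT×1, ewbt×1
EEWwBbTt×EeWwBbTt grid (16·16=256): EEWWBBTT=2 EEWWBBTt=4 EEWWBBtt=2 EEWWBbTT=4 EEWWBbTt=8 EEWWBbtt=4 EEWWbbTT=2 EEWWbbTt=4 EEWWbbtt=2 EEWwBBTT=4 EEWwBBTt=8 EEWwBBtt=4 EEWwBbTT=8 EEWwBbTt=16 EEWwBbtt=8 EEWwbbTT=4 EEWwbbTt=8 EEWwbbtt=4 EEwwBBTT=2 EEwwBBTt=4 EEwwBBtt=2 EEwwBbTT=4 EEwwBbTt=8 EEwwBbtt=4 EEwwbbTT=2 EEwwbbTt=4 EEwwbbtt=2 EeWWBBTT=2 EeWWBBTt=4 EeWWBBtt=2 EeWWBbTT=4 EeWWBbTt=8 EeWWBbtt=4 EeWWbbTT=2 EeWWbbTt=4 EeWWbbtt=2 EeWwBBTT=4 EeWwBBTt=8 EeWwBBtt=4 EeWwBbTT=8 EeWwBbTt=16 EeWwBbtt=8 EeWwbbTT=4 EeWwbbTt=8 EeWwbbtt=4 EewwBBTT=2 EewwBBTt=4 EewwBBtt=2 EewwBbTT=4 EewwBbTt=8 EewwBbtt=4 EewwbbTT=2 EewwbbTt=4 Eewwbbtt=2
EEWWBBtt hits 2/256; gcd=2; 2÷2/256÷2 = 1/128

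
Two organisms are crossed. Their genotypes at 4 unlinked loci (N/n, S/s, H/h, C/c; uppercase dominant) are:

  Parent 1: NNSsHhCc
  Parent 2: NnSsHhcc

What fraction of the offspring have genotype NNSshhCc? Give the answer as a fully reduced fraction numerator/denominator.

P(NNSshhCc) = 1/32

NNSsHhCc gametes: NSHC×2, NSHc×2, NShC×2, NShc×2, NsHC×2, NsHc×2, NshC×2, Nshc×2
NnSsHhcc gametes: NSHc×2, NShc×2, NsHc×2, Nshc×2, nSHc×2, nShc×2, nsHc×2, nshc×2
NNSsHhCc×NnSsHhcc grid (16·16=256): NNSSHHCc=4 NNSSHHcc=4 NNSSHhCc=8 NNSSHhcc=8 NNSShhCc=4 NNSShhcc=4 NNSsHHCc=8 NNSsHHcc=8 NNSsHhCc=16 NNSsHhcc=16 NNSshhCc=8 NNSshhcc=8 NNssHHCc=4 NNssHHcc=4 NNssHhCc=8 NNssHhcc=8 NNsshhCc=4 NNsshhcc=4 NnSSHHCc=4 NnSSHHcc=4 NnSSHhCc=8 NnSSHhcc=8 NnSShhCc=4 NnSShhcc=4 NnSsHHCc=8 NnSsHHcc=8 NnSsHhCc=16 NnSsHhcc=16 NnSshhCc=8 NnSshhcc=8 NnssHHCc=4 NnssHHcc=4 NnssHhCc=8 NnssHhcc=8 NnsshhCc=4 Nnsshhcc=4
NNSshhCc hits 8/256; gcd=8; 8÷8/256÷8 = 1/32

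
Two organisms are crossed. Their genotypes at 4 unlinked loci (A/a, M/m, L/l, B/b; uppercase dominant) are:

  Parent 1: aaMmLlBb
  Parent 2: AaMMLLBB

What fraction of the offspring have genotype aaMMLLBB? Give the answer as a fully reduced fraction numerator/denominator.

P(aaMMLLBB) = 1/16

aaMmLlBb gametes: aMLB×2, aMLb×2, aMlB×2, aMlb×2, amLB×2, amLb×2, amlB×2, amlb×2
AaMMLLBB gametes: AMLB×8, aMLB×8
aaMmLlBb×AaMMLLBB grid (16·16=256): AaMMLLBB=16 AaMMLLBb=16 AaMMLlBB=16 AaMMLlBb=16 AaMmLLBB=16 AaMmLLBb=16 AaMmLlBB=16 AaMmLlBb=16 aaMMLLBB=16 aaMMLLBb=16 aaMMLlBB=16 aaMMLlBb=16 aaMmLLBB=16 aaMmLLBb=16 aaMmLlBB=16 aaMmLlBb=16
aaMMLLBB hits 16/256; gcd=16; 16÷16/256÷16 = 1/16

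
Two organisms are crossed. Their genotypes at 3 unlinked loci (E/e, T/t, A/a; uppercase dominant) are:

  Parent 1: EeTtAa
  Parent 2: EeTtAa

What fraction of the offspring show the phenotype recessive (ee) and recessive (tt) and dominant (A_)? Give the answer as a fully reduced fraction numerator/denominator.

EeTtAa gametes: ETA×1, ETa×1, EtA×1, Eta×1, eTA×1, eTa×1, etA×1, eta×1
EeTtAa gametes: ETA×1, ETa×1, EtA×1, Eta×1, eTA×1, eTa×1, etA×1, eta×1
EeTtAa×EeTtAa grid (8·8=64): EETTAA=1 EETTAa=2 EETTaa=1 EETtAA=2 EETtAa=4 EETtaa=2 EEttAA=1 EEttAa=2 EEttaa=1 EeTTAA=2 EeTTAa=4 EeTTaa=2 EeTtAA=4 EeTtAa=8 EeTtaa=4 EettAA=2 EettAa=4 Eettaa=2 eeTTAA=1 eeTTAa=2 eeTTaa=1 eeTtAA=2 eeTtAa=4 eeTtaa=2 eettAA=1 eettAa=2 eettaa=1
ee tt A_ hits 3/64; gcd=1; 3÷1/64÷1 = 3/64

P(ee tt A_) = 3/64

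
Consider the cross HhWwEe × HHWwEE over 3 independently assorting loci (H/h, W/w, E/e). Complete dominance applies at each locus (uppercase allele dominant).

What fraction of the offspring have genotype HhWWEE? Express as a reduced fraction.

P(HhWWEE) = 1/16

HhWwEe gametes: HWE×1, HWe×1, HwE×1, Hwe×1, hWE×1, hWe×1, hwE×1, hwe×1
HHWwEE gametes: HWE×4, HwE×4
HhWwEe×HHWwEE grid (8·8=64): HHWWEE=4 HHWWEe=4 HHWwEE=8 HHWwEe=8 HHwwEE=4 HHwwEe=4 HhWWEE=4 HhWWEe=4 HhWwEE=8 HhWwEe=8 HhwwEE=4 HhwwEe=4
HhWWEE hits 4/64; gcd=4; 4÷4/64÷4 = 1/16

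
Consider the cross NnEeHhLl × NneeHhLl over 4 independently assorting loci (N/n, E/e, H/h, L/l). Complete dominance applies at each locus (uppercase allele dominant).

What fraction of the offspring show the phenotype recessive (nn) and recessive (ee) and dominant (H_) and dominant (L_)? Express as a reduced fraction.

P(nn ee H_ L_) = 9/128

NnEeHhLl gametes: NEHL×1, NEHl×1, NEhL×1, NEhl×1, NeHL×1, NeHl×1, NehL×1, Nehl×1, nEHL×1, nEHl×1, nEhL×1, nEhl×1, neHL×1, neHl×1, nehL×1, nehl×1
NneeHhLl gametes: NeHL×2, NeHl×2, NehL×2, Nehl×2, neHL×2, neHl×2, nehL×2, nehl×2
NnEeHhLl×NneeHhLl grid (16·16=256): NNEeHHLL=2 NNEeHHLl=4 NNEeHHll=2 NNEeHhLL=4 NNEeHhLl=8 NNEeHhll=4 NNEehhLL=2 NNEehhLl=4 NNEehhll=2 NNeeHHLL=2 NNeeHHLl=4 NNeeHHll=2 NNeeHhLL=4 NNeeHhLl=8 NNeeHhll=4 NNeehhLL=2 NNeehhLl=4 NNeehhll=2 NnEeHHLL=4 NnEeHHLl=8 NnEeHHll=4 NnEeHhLL=8 NnEeHhLl=16 NnEeHhll=8 NnEehhLL=4 NnEehhLl=8 NnEehhll=4 NneeHHLL=4 NneeHHLl=8 NneeHHll=4 NneeHhLL=8 NneeHhLl=16 NneeHhll=8 NneehhLL=4 NneehhLl=8 Nneehhll=4 nnEeHHLL=2 nnEeHHLl=4 nnEeHHll=2 nnEeHhLL=4 nnEeHhLl=8 nnEeHhll=4 nnEehhLL=2 nnEehhLl=4 nnEehhll=2 nneeHHLL=2 nneeHHLl=4 nneeHHll=2 nneeHhLL=4 nneeHhLl=8 nneeHhll=4 nneehhLL=2 nneehhLl=4 nneehhll=2
nn ee H_ L_ hits 18/256; gcd=2; 18÷2/256÷2 = 9/128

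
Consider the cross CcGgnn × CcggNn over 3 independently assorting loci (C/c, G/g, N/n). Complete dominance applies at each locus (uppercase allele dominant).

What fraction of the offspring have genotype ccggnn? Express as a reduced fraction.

CcGgnn gametes: CGn×2, Cgn×2, cGn×2, cgn×2
CcggNn gametes: CgN×2, Cgn×2, cgN×2, cgn×2
CcGgnn×CcggNn grid (8·8=64): CCGgNn=4 CCGgnn=4 CCggNn=4 CCggnn=4 CcGgNn=8 CcGgnn=8 CcggNn=8 Ccggnn=8 ccGgNn=4 ccGgnn=4 ccggNn=4 ccggnn=4
ccggnn hits 4/64; gcd=4; 4÷4/64÷4 = 1/16

P(ccggnn) = 1/16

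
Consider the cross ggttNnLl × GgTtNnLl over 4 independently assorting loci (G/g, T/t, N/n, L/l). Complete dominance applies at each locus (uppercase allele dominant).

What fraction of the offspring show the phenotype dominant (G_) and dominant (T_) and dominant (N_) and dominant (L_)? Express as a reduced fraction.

P(G_ T_ N_ L_) = 9/64

ggttNnLl gametes: gtNL×4, gtNl×4, gtnL×4, gtnl×4
GgTtNnLl gametes: GTNL×1, GTNl×1, GTnL×1, GTnl×1, GtNL×1, GtNl×1, GtnL×1, Gtnl×1, gTNL×1, gTNl×1, gTnL×1, gTnl×1, gtNL×1, gtNl×1, gtnL×1, gtnl×1
ggttNnLl×GgTtNnLl grid (16·16=256): GgTtNNLL=4 GgTtNNLl=8 GgTtNNll=4 GgTtNnLL=8 GgTtNnLl=16 GgTtNnll=8 GgTtnnLL=4 GgTtnnLl=8 GgTtnnll=4 GgttNNLL=4 GgttNNLl=8 GgttNNll=4 GgttNnLL=8 GgttNnLl=16 GgttNnll=8 GgttnnLL=4 GgttnnLl=8 Ggttnnll=4 ggTtNNLL=4 ggTtNNLl=8 ggTtNNll=4 ggTtNnLL=8 ggTtNnLl=16 ggTtNnll=8 ggTtnnLL=4 ggTtnnLl=8 ggTtnnll=4 ggttNNLL=4 ggttNNLl=8 ggttNNll=4 ggttNnLL=8 ggttNnLl=16 ggttNnll=8 ggttnnLL=4 ggttnnLl=8 ggttnnll=4
G_ T_ N_ L_ hits 36/256; gcd=4; 36÷4/256÷4 = 9/64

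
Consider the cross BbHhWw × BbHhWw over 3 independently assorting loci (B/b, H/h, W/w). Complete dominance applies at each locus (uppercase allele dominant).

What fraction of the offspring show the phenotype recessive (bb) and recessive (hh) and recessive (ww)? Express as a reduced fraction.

BbHhWw gametes: BHW×1, BHw×1, BhW×1, Bhw×1, bHW×1, bHw×1, bhW×1, bhw×1
BbHhWw gametes: BHW×1, BHw×1, BhW×1, Bhw×1, bHW×1, bHw×1, bhW×1, bhw×1
BbHhWw×BbHhWw grid (8·8=64): BBHHWW=1 BBHHWw=2 BBHHww=1 BBHhWW=2 BBHhWw=4 BBHhww=2 BBhhWW=1 BBhhWw=2 BBhhww=1 BbHHWW=2 BbHHWw=4 BbHHww=2 BbHhWW=4 BbHhWw=8 BbHhww=4 BbhhWW=2 BbhhWw=4 Bbhhww=2 bbHHWW=1 bbHHWw=2 bbHHww=1 bbHhWW=2 bbHhWw=4 bbHhww=2 bbhhWW=1 bbhhWw=2 bbhhww=1
bb hh ww hits 1/64; gcd=1; 1÷1/64÷1 = 1/64

P(bb hh ww) = 1/64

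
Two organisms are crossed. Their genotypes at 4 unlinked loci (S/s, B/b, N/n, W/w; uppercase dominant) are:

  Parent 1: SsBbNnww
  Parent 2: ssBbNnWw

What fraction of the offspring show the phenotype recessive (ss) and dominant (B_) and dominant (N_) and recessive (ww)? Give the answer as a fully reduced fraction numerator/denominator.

P(ss B_ N_ ww) = 9/64

SsBbNnww gametes: SBNw×2, SBnw×2, SbNw×2, Sbnw×2, sBNw×2, sBnw×2, sbNw×2, sbnw×2
ssBbNnWw gametes: sBNW×2, sBNw×2, sBnW×2, sBnw×2, sbNW×2, sbNw×2, sbnW×2, sbnw×2
SsBbNnww×ssBbNnWw grid (16·16=256): SsBBNNWw=4 SsBBNNww=4 SsBBNnWw=8 SsBBNnww=8 SsBBnnWw=4 SsBBnnww=4 SsBbNNWw=8 SsBbNNww=8 SsBbNnWw=16 SsBbNnww=16 SsBbnnWw=8 SsBbnnww=8 SsbbNNWw=4 SsbbNNww=4 SsbbNnWw=8 SsbbNnww=8 SsbbnnWw=4 Ssbbnnww=4 ssBBNNWw=4 ssBBNNww=4 ssBBNnWw=8 ssBBNnww=8 ssBBnnWw=4 ssBBnnww=4 ssBbNNWw=8 ssBbNNww=8 ssBbNnWw=16 ssBbNnww=16 ssBbnnWw=8 ssBbnnww=8 ssbbNNWw=4 ssbbNNww=4 ssbbNnWw=8 ssbbNnww=8 ssbbnnWw=4 ssbbnnww=4
ss B_ N_ ww hits 36/256; gcd=4; 36÷4/256÷4 = 9/64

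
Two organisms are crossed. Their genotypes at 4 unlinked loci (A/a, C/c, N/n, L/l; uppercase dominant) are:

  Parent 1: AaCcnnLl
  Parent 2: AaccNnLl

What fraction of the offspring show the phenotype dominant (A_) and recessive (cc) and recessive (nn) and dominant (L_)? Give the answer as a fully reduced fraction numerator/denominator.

P(A_ cc nn L_) = 9/64

AaCcnnLl gametes: ACnL×2, ACnl×2, AcnL×2, Acnl×2, aCnL×2, aCnl×2, acnL×2, acnl×2
AaccNnLl gametes: AcNL×2, AcNl×2, AcnL×2, Acnl×2, acNL×2, acNl×2, acnL×2, acnl×2
AaCcnnLl×AaccNnLl grid (16·16=256): AACcNnLL=4 AACcNnLl=8 AACcNnll=4 AACcnnLL=4 AACcnnLl=8 AACcnnll=4 AAccNnLL=4 AAccNnLl=8 AAccNnll=4 AAccnnLL=4 AAccnnLl=8 AAccnnll=4 AaCcNnLL=8 AaCcNnLl=16 AaCcNnll=8 AaCcnnLL=8 AaCcnnLl=16 AaCcnnll=8 AaccNnLL=8 AaccNnLl=16 AaccNnll=8 AaccnnLL=8 AaccnnLl=16 Aaccnnll=8 aaCcNnLL=4 aaCcNnLl=8 aaCcNnll=4 aaCcnnLL=4 aaCcnnLl=8 aaCcnnll=4 aaccNnLL=4 aaccNnLl=8 aaccNnll=4 aaccnnLL=4 aaccnnLl=8 aaccnnll=4
A_ cc nn L_ hits 36/256; gcd=4; 36÷4/256÷4 = 9/64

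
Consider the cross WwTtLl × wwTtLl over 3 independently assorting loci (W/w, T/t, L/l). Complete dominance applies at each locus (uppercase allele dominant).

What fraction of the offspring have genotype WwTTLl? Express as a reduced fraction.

P(WwTTLl) = 1/16

WwTtLl gametes: WTL×1, WTl×1, WtL×1, Wtl×1, wTL×1, wTl×1, wtL×1, wtl×1
wwTtLl gametes: wTL×2, wTl×2, wtL×2, wtl×2
WwTtLl×wwTtLl grid (8·8=64): WwTTLL=2 WwTTLl=4 WwTTll=2 WwTtLL=4 WwTtLl=8 WwTtll=4 WwttLL=2 WwttLl=4 Wwttll=2 wwTTLL=2 wwTTLl=4 wwTTll=2 wwTtLL=4 wwTtLl=8 wwTtll=4 wwttLL=2 wwttLl=4 wwttll=2
WwTTLl hits 4/64; gcd=4; 4÷4/64÷4 = 1/16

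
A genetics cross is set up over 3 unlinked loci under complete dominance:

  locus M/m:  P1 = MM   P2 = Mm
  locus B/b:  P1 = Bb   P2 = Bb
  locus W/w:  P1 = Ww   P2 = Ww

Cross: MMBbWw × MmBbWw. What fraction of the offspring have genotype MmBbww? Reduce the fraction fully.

MMBbWw gametes: MBW×2, MBw×2, MbW×2, Mbw×2
MmBbWw gametes: MBW×1, MBw×1, MbW×1, Mbw×1, mBW×1, mBw×1, mbW×1, mbw×1
MMBbWw×MmBbWw grid (8·8=64): MMBBWW=2 MMBBWw=4 MMBBww=2 MMBbWW=4 MMBbWw=8 MMBbww=4 MMbbWW=2 MMbbWw=4 MMbbww=2 MmBBWW=2 MmBBWw=4 MmBBww=2 MmBbWW=4 MmBbWw=8 MmBbww=4 MmbbWW=2 MmbbWw=4 Mmbbww=2
MmBbww hits 4/64; gcd=4; 4÷4/64÷4 = 1/16

P(MmBbww) = 1/16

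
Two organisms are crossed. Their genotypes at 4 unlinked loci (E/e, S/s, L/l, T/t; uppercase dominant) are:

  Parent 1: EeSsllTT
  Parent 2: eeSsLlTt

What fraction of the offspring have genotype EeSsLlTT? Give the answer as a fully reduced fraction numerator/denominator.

EeSsllTT gametes: ESlT×4, EslT×4, eSlT×4, eslT×4
eeSsLlTt gametes: eSLT×2, eSLt×2, eSlT×2, eSlt×2, esLT×2, esLt×2, eslT×2, eslt×2
EeSsllTT×eeSsLlTt grid (16·16=256): EeSSLlTT=8 EeSSLlTt=8 EeSSllTT=8 EeSSllTt=8 EeSsLlTT=16 EeSsLlTt=16 EeSsllTT=16 EeSsllTt=16 EessLlTT=8 EessLlTt=8 EessllTT=8 EessllTt=8 eeSSLlTT=8 eeSSLlTt=8 eeSSllTT=8 eeSSllTt=8 eeSsLlTT=16 eeSsLlTt=16 eeSsllTT=16 eeSsllTt=16 eessLlTT=8 eessLlTt=8 eessllTT=8 eessllTt=8
EeSsLlTT hits 16/256; gcd=16; 16÷16/256÷16 = 1/16

P(EeSsLlTT) = 1/16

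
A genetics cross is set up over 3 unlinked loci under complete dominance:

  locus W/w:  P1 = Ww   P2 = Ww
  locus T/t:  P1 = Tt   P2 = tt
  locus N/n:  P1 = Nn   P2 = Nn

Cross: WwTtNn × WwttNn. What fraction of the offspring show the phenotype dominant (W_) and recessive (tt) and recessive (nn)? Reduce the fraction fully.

WwTtNn gametes: WTN×1, WTn×1, WtN×1, Wtn×1, wTN×1, wTn×1, wtN×1, wtn×1
WwttNn gametes: WtN×2, Wtn×2, wtN×2, wtn×2
WwTtNn×WwttNn grid (8·8=64): WWTtNN=2 WWTtNn=4 WWTtnn=2 WWttNN=2 WWttNn=4 WWttnn=2 WwTtNN=4 WwTtNn=8 WwTtnn=4 WwttNN=4 WwttNn=8 Wwttnn=4 wwTtNN=2 wwTtNn=4 wwTtnn=2 wwttNN=2 wwttNn=4 wwttnn=2
W_ tt nn hits 6/64; gcd=2; 6÷2/64÷2 = 3/32

P(W_ tt nn) = 3/32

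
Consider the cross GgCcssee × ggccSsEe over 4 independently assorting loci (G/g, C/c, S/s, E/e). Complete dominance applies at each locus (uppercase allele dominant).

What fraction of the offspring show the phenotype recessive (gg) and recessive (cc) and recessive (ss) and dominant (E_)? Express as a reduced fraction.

P(gg cc ss E_) = 1/16

GgCcssee gametes: GCse×4, Gcse×4, gCse×4, gcse×4
ggccSsEe gametes: gcSE×4, gcSe×4, gcsE×4, gcse×4
GgCcssee×ggccSsEe grid (16·16=256): GgCcSsEe=16 GgCcSsee=16 GgCcssEe=16 GgCcssee=16 GgccSsEe=16 GgccSsee=16 GgccssEe=16 Ggccssee=16 ggCcSsEe=16 ggCcSsee=16 ggCcssEe=16 ggCcssee=16 ggccSsEe=16 ggccSsee=16 ggccssEe=16 ggccssee=16
gg cc ss E_ hits 16/256; gcd=16; 16÷16/256÷16 = 1/16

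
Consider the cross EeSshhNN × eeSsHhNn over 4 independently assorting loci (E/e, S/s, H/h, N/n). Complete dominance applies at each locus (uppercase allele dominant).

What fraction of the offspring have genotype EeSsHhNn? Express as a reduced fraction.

EeSshhNN gametes: EShN×4, EshN×4, eShN×4, eshN×4
eeSsHhNn gametes: eSHN×2, eSHn×2, eShN×2, eShn×2, esHN×2, esHn×2, eshN×2, eshn×2
EeSshhNN×eeSsHhNn grid (16·16=256): EeSSHhNN=8 EeSSHhNn=8 EeSShhNN=8 EeSShhNn=8 EeSsHhNN=16 EeSsHhNn=16 EeSshhNN=16 EeSshhNn=16 EessHhNN=8 EessHhNn=8 EesshhNN=8 EesshhNn=8 eeSSHhNN=8 eeSSHhNn=8 eeSShhNN=8 eeSShhNn=8 eeSsHhNN=16 eeSsHhNn=16 eeSshhNN=16 eeSshhNn=16 eessHhNN=8 eessHhNn=8 eesshhNN=8 eesshhNn=8
EeSsHhNn hits 16/256; gcd=16; 16÷16/256÷16 = 1/16

P(EeSsHhNn) = 1/16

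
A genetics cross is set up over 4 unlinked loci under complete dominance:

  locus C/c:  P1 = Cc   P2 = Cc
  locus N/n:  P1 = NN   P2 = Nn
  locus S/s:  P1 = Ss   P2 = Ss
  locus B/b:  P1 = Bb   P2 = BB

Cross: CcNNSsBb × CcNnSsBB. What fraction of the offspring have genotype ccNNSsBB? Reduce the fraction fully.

P(ccNNSsBB) = 1/32

CcNNSsBb gametes: CNSB×2, CNSb×2, CNsB×2, CNsb×2, cNSB×2, cNSb×2, cNsB×2, cNsb×2
CcNnSsBB gametes: CNSB×2, CNsB×2, CnSB×2, CnsB×2, cNSB×2, cNsB×2, cnSB×2, cnsB×2
CcNNSsBb×CcNnSsBB grid (16·16=256): CCNNSSBB=4 CCNNSSBb=4 CCNNSsBB=8 CCNNSsBb=8 CCNNssBB=4 CCNNssBb=4 CCNnSSBB=4 CCNnSSBb=4 CCNnSsBB=8 CCNnSsBb=8 CCNnssBB=4 CCNnssBb=4 CcNNSSBB=8 CcNNSSBb=8 CcNNSsBB=16 CcNNSsBb=16 CcNNssBB=8 CcNNssBb=8 CcNnSSBB=8 CcNnSSBb=8 CcNnSsBB=16 CcNnSsBb=16 CcNnssBB=8 CcNnssBb=8 ccNNSSBB=4 ccNNSSBb=4 ccNNSsBB=8 ccNNSsBb=8 ccNNssBB=4 ccNNssBb=4 ccNnSSBB=4 ccNnSSBb=4 ccNnSsBB=8 ccNnSsBb=8 ccNnssBB=4 ccNnssBb=4
ccNNSsBB hits 8/256; gcd=8; 8÷8/256÷8 = 1/32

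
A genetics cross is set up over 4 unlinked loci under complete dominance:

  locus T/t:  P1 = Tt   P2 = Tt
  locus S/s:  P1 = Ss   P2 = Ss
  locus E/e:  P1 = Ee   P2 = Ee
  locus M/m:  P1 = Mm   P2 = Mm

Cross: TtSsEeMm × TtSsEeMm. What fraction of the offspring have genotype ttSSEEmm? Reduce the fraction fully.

P(ttSSEEmm) = 1/256

TtSsEeMm gametes: TSEM×1, TSEm×1, TSeM×1, TSem×1, TsEM×1, TsEm×1, TseM×1, Tsem×1, tSEM×1, tSEm×1, tSeM×1, tSem×1, tsEM×1, tsEm×1, tseM×1, tsem×1
TtSsEeMm gametes: TSEM×1, TSEm×1, TSeM×1, TSem×1, TsEM×1, TsEm×1, TseM×1, Tsem×1, tSEM×1, tSEm×1, tSeM×1, tSem×1, tsEM×1, tsEm×1, tseM×1, tsem×1
TtSsEeMm×TtSsEeMm grid (16·16=256): TTSSEEMM=1 TTSSEEMm=2 TTSSEEmm=1 TTSSEeMM=2 TTSSEeMm=4 TTSSEemm=2 TTSSeeMM=1 TTSSeeMm=2 TTSSeemm=1 TTSsEEMM=2 TTSsEEMm=4 TTSsEEmm=2 TTSsEeMM=4 TTSsEeMm=8 TTSsEemm=4 TTSseeMM=2 TTSseeMm=4 TTSseemm=2 TTssEEMM=1 TTssEEMm=2 TTssEEmm=1 TTssEeMM=2 TTssEeMm=4 TTssEemm=2 TTsseeMM=1 TTsseeMm=2 TTsseemm=1 TtSSEEMM=2 TtSSEEMm=4 TtSSEEmm=2 TtSSEeMM=4 TtSSEeMm=8 TtSSEemm=4 TtSSeeMM=2 TtSSeeMm=4 TtSSeemm=2 TtSsEEMM=4 TtSsEEMm=8 TtSsEEmm=4 TtSsEeMM=8 TtSsEeMm=16 TtSsEemm=8 TtSseeMM=4 TtSseeMm=8 TtSseemm=4 TtssEEMM=2 TtssEEMm=4 TtssEEmm=2 TtssEeMM=4 TtssEeMm=8 TtssEemm=4 TtsseeMM=2 TtsseeMm=4 Ttsseemm=2 ttSSEEMM=1 ttSSEEMm=2 ttSSEEmm=1 ttSSEeMM=2 ttSSEeMm=4 ttSSEemm=2 ttSSeeMM=1 ttSSeeMm=2 ttSSeemm=1 ttSsEEMM=2 ttSsEEMm=4 ttSsEEmm=2 ttSsEeMM=4 ttSsEeMm=8 ttSsEemm=4 ttSseeMM=2 ttSseeMm=4 ttSseemm=2 ttssEEMM=1 ttssEEMm=2 ttssEEmm=1 ttssEeMM=2 ttssEeMm=4 ttssEemm=2 ttsseeMM=1 ttsseeMm=2 ttsseemm=1
ttSSEEmm hits 1/256; gcd=1; 1÷1/256÷1 = 1/256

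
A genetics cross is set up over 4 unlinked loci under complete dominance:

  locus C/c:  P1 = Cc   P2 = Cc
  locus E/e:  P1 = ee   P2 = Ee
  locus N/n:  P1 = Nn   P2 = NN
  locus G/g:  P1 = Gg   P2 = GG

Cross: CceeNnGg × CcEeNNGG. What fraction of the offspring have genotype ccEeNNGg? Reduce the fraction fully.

P(ccEeNNGg) = 1/32

CceeNnGg gametes: CeNG×2, CeNg×2, CenG×2, Ceng×2, ceNG×2, ceNg×2, cenG×2, ceng×2
CcEeNNGG gametes: CENG×4, CeNG×4, cENG×4, ceNG×4
CceeNnGg×CcEeNNGG grid (16·16=256): CCEeNNGG=8 CCEeNNGg=8 CCEeNnGG=8 CCEeNnGg=8 CCeeNNGG=8 CCeeNNGg=8 CCeeNnGG=8 CCeeNnGg=8 CcEeNNGG=16 CcEeNNGg=16 CcEeNnGG=16 CcEeNnGg=16 CceeNNGG=16 CceeNNGg=16 CceeNnGG=16 CceeNnGg=16 ccEeNNGG=8 ccEeNNGg=8 ccEeNnGG=8 ccEeNnGg=8 cceeNNGG=8 cceeNNGg=8 cceeNnGG=8 cceeNnGg=8
ccEeNNGg hits 8/256; gcd=8; 8÷8/256÷8 = 1/32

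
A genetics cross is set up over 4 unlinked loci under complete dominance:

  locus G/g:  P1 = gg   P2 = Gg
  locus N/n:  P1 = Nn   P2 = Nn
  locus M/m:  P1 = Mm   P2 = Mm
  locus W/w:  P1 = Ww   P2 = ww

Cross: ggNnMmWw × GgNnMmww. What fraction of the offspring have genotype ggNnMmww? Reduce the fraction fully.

P(ggNnMmww) = 1/16

ggNnMmWw gametes: gNMW×2, gNMw×2, gNmW×2, gNmw×2, gnMW×2, gnMw×2, gnmW×2, gnmw×2
GgNnMmww gametes: GNMw×2, GNmw×2, GnMw×2, Gnmw×2, gNMw×2, gNmw×2, gnMw×2, gnmw×2
ggNnMmWw×GgNnMmww grid (16·16=256): GgNNMMWw=4 GgNNMMww=4 GgNNMmWw=8 GgNNMmww=8 GgNNmmWw=4 GgNNmmww=4 GgNnMMWw=8 GgNnMMww=8 GgNnMmWw=16 GgNnMmww=16 GgNnmmWw=8 GgNnmmww=8 GgnnMMWw=4 GgnnMMww=4 GgnnMmWw=8 GgnnMmww=8 GgnnmmWw=4 Ggnnmmww=4 ggNNMMWw=4 ggNNMMww=4 ggNNMmWw=8 ggNNMmww=8 ggNNmmWw=4 ggNNmmww=4 ggNnMMWw=8 ggNnMMww=8 ggNnMmWw=16 ggNnMmww=16 ggNnmmWw=8 ggNnmmww=8 ggnnMMWw=4 ggnnMMww=4 ggnnMmWw=8 ggnnMmww=8 ggnnmmWw=4 ggnnmmww=4
ggNnMmww hits 16/256; gcd=16; 16÷16/256÷16 = 1/16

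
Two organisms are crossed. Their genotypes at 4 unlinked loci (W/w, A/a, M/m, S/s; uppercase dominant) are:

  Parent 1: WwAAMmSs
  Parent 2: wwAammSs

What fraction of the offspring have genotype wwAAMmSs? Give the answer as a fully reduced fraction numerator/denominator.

WwAAMmSs gametes: WAMS×2, WAMs×2, WAmS×2, WAms×2, wAMS×2, wAMs×2, wAmS×2, wAms×2
wwAammSs gametes: wAmS×4, wAms×4, wamS×4, wams×4
WwAAMmSs×wwAammSs grid (16·16=256): WwAAMmSS=8 WwAAMmSs=16 WwAAMmss=8 WwAAmmSS=8 WwAAmmSs=16 WwAAmmss=8 WwAaMmSS=8 WwAaMmSs=16 WwAaMmss=8 WwAammSS=8 WwAammSs=16 WwAammss=8 wwAAMmSS=8 wwAAMmSs=16 wwAAMmss=8 wwAAmmSS=8 wwAAmmSs=16 wwAAmmss=8 wwAaMmSS=8 wwAaMmSs=16 wwAaMmss=8 wwAammSS=8 wwAammSs=16 wwAammss=8
wwAAMmSs hits 16/256; gcd=16; 16÷16/256÷16 = 1/16

P(wwAAMmSs) = 1/16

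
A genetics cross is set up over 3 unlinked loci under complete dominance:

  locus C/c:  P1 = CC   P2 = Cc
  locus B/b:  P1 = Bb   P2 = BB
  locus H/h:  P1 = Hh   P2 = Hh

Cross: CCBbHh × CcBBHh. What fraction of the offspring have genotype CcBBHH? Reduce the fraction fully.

P(CcBBHH) = 1/16

CCBbHh gametes: CBH×2, CBh×2, CbH×2, Cbh×2
CcBBHh gametes: CBH×2, CBh×2, cBH×2, cBh×2
CCBbHh×CcBBHh grid (8·8=64): CCBBHH=4 CCBBHh=8 CCBBhh=4 CCBbHH=4 CCBbHh=8 CCBbhh=4 CcBBHH=4 CcBBHh=8 CcBBhh=4 CcBbHH=4 CcBbHh=8 CcBbhh=4
CcBBHH hits 4/64; gcd=4; 4÷4/64÷4 = 1/16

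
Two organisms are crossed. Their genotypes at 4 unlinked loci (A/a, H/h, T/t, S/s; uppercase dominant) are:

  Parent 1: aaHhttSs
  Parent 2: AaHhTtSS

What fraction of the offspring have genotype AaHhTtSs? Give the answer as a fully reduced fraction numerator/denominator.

aaHhttSs gametes: aHtS×4, aHts×4, ahtS×4, ahts×4
AaHhTtSS gametes: AHTS×2, AHtS×2, AhTS×2, AhtS×2, aHTS×2, aHtS×2, ahTS×2, ahtS×2
aaHhttSs×AaHhTtSS grid (16·16=256): AaHHTtSS=8 AaHHTtSs=8 AaHHttSS=8 AaHHttSs=8 AaHhTtSS=16 AaHhTtSs=16 AaHhttSS=16 AaHhttSs=16 AahhTtSS=8 AahhTtSs=8 AahhttSS=8 AahhttSs=8 aaHHTtSS=8 aaHHTtSs=8 aaHHttSS=8 aaHHttSs=8 aaHhTtSS=16 aaHhTtSs=16 aaHhttSS=16 aaHhttSs=16 aahhTtSS=8 aahhTtSs=8 aahhttSS=8 aahhttSs=8
AaHhTtSs hits 16/256; gcd=16; 16÷16/256÷16 = 1/16

P(AaHhTtSs) = 1/16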